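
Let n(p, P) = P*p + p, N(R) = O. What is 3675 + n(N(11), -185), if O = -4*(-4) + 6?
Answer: -373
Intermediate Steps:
O = 22 (O = 16 + 6 = 22)
N(R) = 22
n(p, P) = p + P*p
3675 + n(N(11), -185) = 3675 + 22*(1 - 185) = 3675 + 22*(-184) = 3675 - 4048 = -373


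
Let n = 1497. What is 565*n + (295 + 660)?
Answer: 846760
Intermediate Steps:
565*n + (295 + 660) = 565*1497 + (295 + 660) = 845805 + 955 = 846760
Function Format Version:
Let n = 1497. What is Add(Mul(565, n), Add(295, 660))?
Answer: 846760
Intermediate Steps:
Add(Mul(565, n), Add(295, 660)) = Add(Mul(565, 1497), Add(295, 660)) = Add(845805, 955) = 846760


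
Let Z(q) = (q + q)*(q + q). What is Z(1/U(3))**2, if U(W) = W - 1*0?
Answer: 16/81 ≈ 0.19753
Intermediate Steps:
U(W) = W (U(W) = W + 0 = W)
Z(q) = 4*q**2 (Z(q) = (2*q)*(2*q) = 4*q**2)
Z(1/U(3))**2 = (4*(1/3)**2)**2 = (4*(1/9))**2 = (4/9)**2 = 16/81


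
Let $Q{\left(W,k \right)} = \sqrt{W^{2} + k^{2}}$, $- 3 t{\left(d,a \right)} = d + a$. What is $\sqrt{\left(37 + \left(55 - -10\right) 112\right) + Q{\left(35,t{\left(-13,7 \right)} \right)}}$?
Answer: $\sqrt{7317 + \sqrt{1229}} \approx 85.744$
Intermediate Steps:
$t{\left(d,a \right)} = - \frac{a}{3} - \frac{d}{3}$ ($t{\left(d,a \right)} = - \frac{d + a}{3} = - \frac{a + d}{3} = - \frac{a}{3} - \frac{d}{3}$)
$\sqrt{\left(37 + \left(55 - -10\right) 112\right) + Q{\left(35,t{\left(-13,7 \right)} \right)}} = \sqrt{\left(37 + \left(55 - -10\right) 112\right) + \sqrt{35^{2} + \left(\left(- \frac{1}{3}\right) 7 - - \frac{13}{3}\right)^{2}}} = \sqrt{\left(37 + \left(55 + 10\right) 112\right) + \sqrt{1225 + \left(- \frac{7}{3} + \frac{13}{3}\right)^{2}}} = \sqrt{\left(37 + 65 \cdot 112\right) + \sqrt{1225 + 2^{2}}} = \sqrt{\left(37 + 7280\right) + \sqrt{1225 + 4}} = \sqrt{7317 + \sqrt{1229}}$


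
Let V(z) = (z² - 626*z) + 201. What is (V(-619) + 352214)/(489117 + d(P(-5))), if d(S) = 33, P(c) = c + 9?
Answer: 112307/48915 ≈ 2.2960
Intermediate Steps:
P(c) = 9 + c
V(z) = 201 + z² - 626*z
(V(-619) + 352214)/(489117 + d(P(-5))) = ((201 + (-619)² - 626*(-619)) + 352214)/(489117 + 33) = ((201 + 383161 + 387494) + 352214)/489150 = (770856 + 352214)*(1/489150) = 1123070*(1/489150) = 112307/48915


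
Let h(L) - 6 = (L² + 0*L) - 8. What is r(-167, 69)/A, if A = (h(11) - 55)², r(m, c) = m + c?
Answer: -49/2048 ≈ -0.023926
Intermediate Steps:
r(m, c) = c + m
h(L) = -2 + L² (h(L) = 6 + ((L² + 0*L) - 8) = 6 + ((L² + 0) - 8) = 6 + (L² - 8) = 6 + (-8 + L²) = -2 + L²)
A = 4096 (A = ((-2 + 11²) - 55)² = ((-2 + 121) - 55)² = (119 - 55)² = 64² = 4096)
r(-167, 69)/A = (69 - 167)/4096 = -98*1/4096 = -49/2048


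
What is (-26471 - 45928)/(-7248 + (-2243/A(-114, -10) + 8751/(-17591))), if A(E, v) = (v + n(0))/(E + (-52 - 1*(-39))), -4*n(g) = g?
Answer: 12735708090/6286073041 ≈ 2.0260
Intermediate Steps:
n(g) = -g/4
A(E, v) = v/(-13 + E) (A(E, v) = (v - 1/4*0)/(E + (-52 - 1*(-39))) = (v + 0)/(E + (-52 + 39)) = v/(E - 13) = v/(-13 + E))
(-26471 - 45928)/(-7248 + (-2243/A(-114, -10) + 8751/(-17591))) = (-26471 - 45928)/(-7248 + (-2243/((-10/(-13 - 114))) + 8751/(-17591))) = -72399/(-7248 + (-2243/((-10/(-127))) + 8751*(-1/17591))) = -72399/(-7248 + (-2243/((-10*(-1/127))) - 8751/17591)) = -72399/(-7248 + (-2243/10/127 - 8751/17591)) = -72399/(-7248 + (-2243*127/10 - 8751/17591)) = -72399/(-7248 + (-284861/10 - 8751/17591)) = -72399/(-7248 - 5011077361/175910) = -72399/(-6286073041/175910) = -72399*(-175910/6286073041) = 12735708090/6286073041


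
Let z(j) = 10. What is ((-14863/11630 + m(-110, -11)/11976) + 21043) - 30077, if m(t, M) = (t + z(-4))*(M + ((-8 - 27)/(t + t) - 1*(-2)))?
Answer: -6921371529769/766044840 ≈ -9035.2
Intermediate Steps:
m(t, M) = (10 + t)*(2 + M - 35/(2*t)) (m(t, M) = (t + 10)*(M + ((-8 - 27)/(t + t) - 1*(-2))) = (10 + t)*(M + (-35*1/(2*t) + 2)) = (10 + t)*(M + (-35/(2*t) + 2)) = (10 + t)*(M + (2 - 35/(2*t))) = (10 + t)*(2 + M - 35/(2*t)))
((-14863/11630 + m(-110, -11)/11976) + 21043) - 30077 = ((-14863/11630 + (5/2 - 175/(-110) + 2*(-110) + 10*(-11) - 11*(-110))/11976) + 21043) - 30077 = ((-14863*1/11630 + (5/2 - 175*(-1/110) - 220 - 110 + 1210)*(1/11976)) + 21043) - 30077 = ((-14863/11630 + (5/2 + 35/22 - 220 - 110 + 1210)*(1/11976)) + 21043) - 30077 = ((-14863/11630 + (9725/11)*(1/11976)) + 21043) - 30077 = ((-14863/11630 + 9725/131736) + 21043) - 30077 = (-922445209/766044840 + 21043) - 30077 = 16118959122911/766044840 - 30077 = -6921371529769/766044840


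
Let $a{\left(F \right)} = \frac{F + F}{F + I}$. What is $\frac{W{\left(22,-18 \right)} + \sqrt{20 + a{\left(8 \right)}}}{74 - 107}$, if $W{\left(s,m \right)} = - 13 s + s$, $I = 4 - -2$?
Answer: $8 - \frac{2 \sqrt{259}}{231} \approx 7.8607$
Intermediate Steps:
$I = 6$ ($I = 4 + 2 = 6$)
$W{\left(s,m \right)} = - 12 s$
$a{\left(F \right)} = \frac{2 F}{6 + F}$ ($a{\left(F \right)} = \frac{F + F}{F + 6} = \frac{2 F}{6 + F}$)
$\frac{W{\left(22,-18 \right)} + \sqrt{20 + a{\left(8 \right)}}}{74 - 107} = \frac{\left(-12\right) 22 + \sqrt{20 + 2 \cdot 8 \frac{1}{6 + 8}}}{74 - 107} = \frac{-264 + \sqrt{20 + 2 \cdot 8 \cdot \frac{1}{14}}}{-33} = \left(-264 + \sqrt{20 + 2 \cdot 8 \cdot \frac{1}{14}}\right) \left(- \frac{1}{33}\right) = \left(-264 + \sqrt{20 + \frac{8}{7}}\right) \left(- \frac{1}{33}\right) = \left(-264 + \sqrt{\frac{148}{7}}\right) \left(- \frac{1}{33}\right) = \left(-264 + \frac{2 \sqrt{259}}{7}\right) \left(- \frac{1}{33}\right) = 8 - \frac{2 \sqrt{259}}{231}$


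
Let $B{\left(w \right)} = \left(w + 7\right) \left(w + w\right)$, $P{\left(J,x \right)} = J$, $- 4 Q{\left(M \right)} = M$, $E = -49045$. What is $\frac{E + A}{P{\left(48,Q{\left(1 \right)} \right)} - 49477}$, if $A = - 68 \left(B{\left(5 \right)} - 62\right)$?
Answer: $\frac{52989}{49429} \approx 1.072$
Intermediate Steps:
$Q{\left(M \right)} = - \frac{M}{4}$
$B{\left(w \right)} = 2 w \left(7 + w\right)$ ($B{\left(w \right)} = \left(7 + w\right) 2 w = 2 w \left(7 + w\right)$)
$A = -3944$ ($A = - 68 \left(2 \cdot 5 \left(7 + 5\right) - 62\right) = - 68 \left(2 \cdot 5 \cdot 12 - 62\right) = - 68 \left(120 - 62\right) = \left(-68\right) 58 = -3944$)
$\frac{E + A}{P{\left(48,Q{\left(1 \right)} \right)} - 49477} = \frac{-49045 - 3944}{48 - 49477} = - \frac{52989}{-49429} = \left(-52989\right) \left(- \frac{1}{49429}\right) = \frac{52989}{49429}$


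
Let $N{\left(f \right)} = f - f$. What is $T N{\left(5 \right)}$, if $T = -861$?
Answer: $0$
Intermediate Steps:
$N{\left(f \right)} = 0$
$T N{\left(5 \right)} = \left(-861\right) 0 = 0$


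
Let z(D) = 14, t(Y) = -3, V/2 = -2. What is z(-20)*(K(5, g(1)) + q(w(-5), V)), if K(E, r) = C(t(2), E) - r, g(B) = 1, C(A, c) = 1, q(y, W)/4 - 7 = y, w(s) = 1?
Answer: 448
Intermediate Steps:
V = -4 (V = 2*(-2) = -4)
q(y, W) = 28 + 4*y
K(E, r) = 1 - r
z(-20)*(K(5, g(1)) + q(w(-5), V)) = 14*((1 - 1*1) + (28 + 4*1)) = 14*((1 - 1) + (28 + 4)) = 14*(0 + 32) = 14*32 = 448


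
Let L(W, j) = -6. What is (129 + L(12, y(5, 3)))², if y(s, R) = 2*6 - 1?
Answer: 15129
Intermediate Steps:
y(s, R) = 11 (y(s, R) = 12 - 1 = 11)
(129 + L(12, y(5, 3)))² = (129 - 6)² = 123² = 15129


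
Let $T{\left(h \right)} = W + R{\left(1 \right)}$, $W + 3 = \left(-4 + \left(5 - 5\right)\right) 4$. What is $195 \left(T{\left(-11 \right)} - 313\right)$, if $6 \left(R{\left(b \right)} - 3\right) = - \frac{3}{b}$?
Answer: $- \frac{128505}{2} \approx -64253.0$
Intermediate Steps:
$R{\left(b \right)} = 3 - \frac{1}{2 b}$ ($R{\left(b \right)} = 3 + \frac{\left(-3\right) \frac{1}{b}}{6} = 3 - \frac{1}{2 b}$)
$W = -19$ ($W = -3 + \left(-4 + \left(5 - 5\right)\right) 4 = -3 + \left(-4 + 0\right) 4 = -3 - 16 = -19$)
$T{\left(h \right)} = - \frac{33}{2}$ ($T{\left(h \right)} = -19 + \left(3 - \frac{1}{2 \cdot 1}\right) = -19 + \left(3 - \frac{1}{2}\right) = -19 + \frac{5}{2} = - \frac{33}{2}$)
$195 \left(T{\left(-11 \right)} - 313\right) = 195 \left(- \frac{33}{2} - 313\right) = 195 \left(- \frac{659}{2}\right) = - \frac{128505}{2}$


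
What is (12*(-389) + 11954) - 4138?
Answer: 3148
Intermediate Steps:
(12*(-389) + 11954) - 4138 = (-4668 + 11954) - 4138 = 7286 - 4138 = 3148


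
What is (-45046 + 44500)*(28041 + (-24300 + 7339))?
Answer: -6049680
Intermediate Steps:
(-45046 + 44500)*(28041 + (-24300 + 7339)) = -546*(28041 - 16961) = -546*11080 = -6049680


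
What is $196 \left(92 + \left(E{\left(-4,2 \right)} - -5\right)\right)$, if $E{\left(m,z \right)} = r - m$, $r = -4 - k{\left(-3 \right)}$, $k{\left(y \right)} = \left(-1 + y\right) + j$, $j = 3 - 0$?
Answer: $19208$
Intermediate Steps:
$j = 3$ ($j = 3 + 0 = 3$)
$k{\left(y \right)} = 2 + y$ ($k{\left(y \right)} = \left(-1 + y\right) + 3 = 2 + y$)
$r = -3$ ($r = -4 - \left(2 - 3\right) = -4 - -1 = -4 + 1 = -3$)
$E{\left(m,z \right)} = -3 - m$
$196 \left(92 + \left(E{\left(-4,2 \right)} - -5\right)\right) = 196 \left(92 - -6\right) = 196 \left(92 + \left(\left(-3 + 4\right) + 5\right)\right) = 196 \left(92 + \left(1 + 5\right)\right) = 196 \left(92 + 6\right) = 196 \cdot 98 = 19208$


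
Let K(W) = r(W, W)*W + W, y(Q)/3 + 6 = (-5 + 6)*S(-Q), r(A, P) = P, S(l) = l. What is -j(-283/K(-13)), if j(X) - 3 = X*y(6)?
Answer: -888/13 ≈ -68.308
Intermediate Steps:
y(Q) = -18 - 3*Q (y(Q) = -18 + 3*((-5 + 6)*(-Q)) = -18 + 3*(1*(-Q)) = -18 + 3*(-Q) = -18 - 3*Q)
K(W) = W + W**2 (K(W) = W*W + W = W**2 + W = W + W**2)
j(X) = 3 - 36*X (j(X) = 3 + X*(-18 - 3*6) = 3 + X*(-18 - 18) = 3 + X*(-36) = 3 - 36*X)
-j(-283/K(-13)) = -(3 - (-10188)/((-13*(1 - 13)))) = -(3 - (-10188)/((-13*(-12)))) = -(3 - (-10188)/156) = -(3 - 36*(-283/156)) = -(3 + 849/13) = -1*888/13 = -888/13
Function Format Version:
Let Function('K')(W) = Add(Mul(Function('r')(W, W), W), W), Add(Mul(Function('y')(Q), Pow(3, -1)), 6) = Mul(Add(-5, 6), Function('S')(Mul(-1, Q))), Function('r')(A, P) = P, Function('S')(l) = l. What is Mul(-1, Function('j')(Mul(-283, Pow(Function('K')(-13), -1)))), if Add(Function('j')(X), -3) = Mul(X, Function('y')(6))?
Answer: Rational(-888, 13) ≈ -68.308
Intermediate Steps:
Function('y')(Q) = Add(-18, Mul(-3, Q)) (Function('y')(Q) = Add(-18, Mul(3, Mul(Add(-5, 6), Mul(-1, Q)))) = Add(-18, Mul(3, Mul(1, Mul(-1, Q)))) = Add(-18, Mul(3, Mul(-1, Q))) = Add(-18, Mul(-3, Q)))
Function('K')(W) = Add(W, Pow(W, 2)) (Function('K')(W) = Add(Mul(W, W), W) = Add(Pow(W, 2), W) = Add(W, Pow(W, 2)))
Function('j')(X) = Add(3, Mul(-36, X)) (Function('j')(X) = Add(3, Mul(X, Add(-18, Mul(-3, 6)))) = Add(3, Mul(X, Add(-18, -18))) = Add(3, Mul(X, -36)) = Add(3, Mul(-36, X)))
Mul(-1, Function('j')(Mul(-283, Pow(Function('K')(-13), -1)))) = Mul(-1, Add(3, Mul(-36, Mul(-283, Pow(Mul(-13, Add(1, -13)), -1))))) = Mul(-1, Add(3, Mul(-36, Mul(-283, Pow(Mul(-13, -12), -1))))) = Mul(-1, Add(3, Mul(-36, Mul(-283, Pow(156, -1))))) = Mul(-1, Add(3, Mul(-36, Mul(-283, Rational(1, 156))))) = Mul(-1, Add(3, Mul(-36, Rational(-283, 156)))) = Mul(-1, Add(3, Rational(849, 13))) = Mul(-1, Rational(888, 13)) = Rational(-888, 13)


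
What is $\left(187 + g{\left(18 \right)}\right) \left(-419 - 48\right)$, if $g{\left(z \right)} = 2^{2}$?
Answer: $-89197$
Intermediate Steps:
$g{\left(z \right)} = 4$
$\left(187 + g{\left(18 \right)}\right) \left(-419 - 48\right) = \left(187 + 4\right) \left(-419 - 48\right) = 191 \left(-467\right) = -89197$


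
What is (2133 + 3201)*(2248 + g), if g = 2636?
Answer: 26051256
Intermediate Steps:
(2133 + 3201)*(2248 + g) = (2133 + 3201)*(2248 + 2636) = 5334*4884 = 26051256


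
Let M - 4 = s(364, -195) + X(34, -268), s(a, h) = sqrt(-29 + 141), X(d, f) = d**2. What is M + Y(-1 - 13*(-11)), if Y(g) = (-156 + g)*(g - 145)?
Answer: 1202 + 4*sqrt(7) ≈ 1212.6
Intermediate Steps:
s(a, h) = 4*sqrt(7) (s(a, h) = sqrt(112) = 4*sqrt(7))
Y(g) = (-156 + g)*(-145 + g)
M = 1160 + 4*sqrt(7) (M = 4 + (4*sqrt(7) + 34**2) = 4 + (4*sqrt(7) + 1156) = 4 + (1156 + 4*sqrt(7)) = 1160 + 4*sqrt(7) ≈ 1170.6)
M + Y(-1 - 13*(-11)) = (1160 + 4*sqrt(7)) + (22620 + (-1 - 13*(-11))**2 - 301*(-1 - 13*(-11))) = (1160 + 4*sqrt(7)) + (22620 + (-1 + 143)**2 - 301*(-1 + 143)) = (1160 + 4*sqrt(7)) + (22620 + 142**2 - 301*142) = (1160 + 4*sqrt(7)) + (22620 + 20164 - 42742) = (1160 + 4*sqrt(7)) + 42 = 1202 + 4*sqrt(7)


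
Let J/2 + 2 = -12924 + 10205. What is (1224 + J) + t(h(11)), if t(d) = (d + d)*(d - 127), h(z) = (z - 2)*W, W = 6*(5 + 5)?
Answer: 441822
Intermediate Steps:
W = 60 (W = 6*10 = 60)
J = -5442 (J = -4 + 2*(-12924 + 10205) = -4 + 2*(-2719) = -4 - 5438 = -5442)
h(z) = -120 + 60*z (h(z) = (z - 2)*60 = (-2 + z)*60 = -120 + 60*z)
t(d) = 2*d*(-127 + d) (t(d) = (2*d)*(-127 + d) = 2*d*(-127 + d))
(1224 + J) + t(h(11)) = (1224 - 5442) + 2*(-120 + 60*11)*(-127 + (-120 + 60*11)) = -4218 + 2*(-120 + 660)*(-127 + (-120 + 660)) = -4218 + 2*540*(-127 + 540) = -4218 + 2*540*413 = -4218 + 446040 = 441822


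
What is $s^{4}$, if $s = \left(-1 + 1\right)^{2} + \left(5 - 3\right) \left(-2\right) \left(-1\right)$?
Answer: $256$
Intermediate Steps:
$s = 4$ ($s = 0^{2} + 2 \left(-2\right) \left(-1\right) = 0 - -4 = 0 + 4 = 4$)
$s^{4} = 4^{4} = 256$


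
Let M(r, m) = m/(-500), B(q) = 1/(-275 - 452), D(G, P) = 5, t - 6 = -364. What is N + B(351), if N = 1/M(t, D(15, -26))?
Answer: -72701/727 ≈ -100.00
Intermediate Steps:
t = -358 (t = 6 - 364 = -358)
B(q) = -1/727 (B(q) = 1/(-727) = -1/727)
M(r, m) = -m/500 (M(r, m) = m*(-1/500) = -m/500)
N = -100 (N = 1/(-1/500*5) = 1/(-1/100) = -100)
N + B(351) = -100 - 1/727 = -72701/727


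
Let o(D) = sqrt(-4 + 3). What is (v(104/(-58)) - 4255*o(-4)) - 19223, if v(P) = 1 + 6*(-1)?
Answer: -19228 - 4255*I ≈ -19228.0 - 4255.0*I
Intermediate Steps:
o(D) = I (o(D) = sqrt(-1) = I)
v(P) = -5 (v(P) = 1 - 6 = -5)
(v(104/(-58)) - 4255*o(-4)) - 19223 = (-5 - 4255*I) - 19223 = -19228 - 4255*I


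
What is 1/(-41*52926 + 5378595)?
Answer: 1/3208629 ≈ 3.1166e-7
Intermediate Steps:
1/(-41*52926 + 5378595) = 1/(-2169966 + 5378595) = 1/3208629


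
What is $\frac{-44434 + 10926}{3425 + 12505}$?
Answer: $- \frac{16754}{7965} \approx -2.1035$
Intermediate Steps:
$\frac{-44434 + 10926}{3425 + 12505} = - \frac{33508}{15930} = \left(-33508\right) \frac{1}{15930} = - \frac{16754}{7965}$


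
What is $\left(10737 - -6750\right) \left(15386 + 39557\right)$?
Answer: $960788241$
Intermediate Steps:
$\left(10737 - -6750\right) \left(15386 + 39557\right) = \left(10737 + 6750\right) 54943 = 17487 \cdot 54943 = 960788241$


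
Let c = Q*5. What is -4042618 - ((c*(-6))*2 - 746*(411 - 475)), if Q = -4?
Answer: -4090602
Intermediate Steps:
c = -20 (c = -4*5 = -20)
-4042618 - ((c*(-6))*2 - 746*(411 - 475)) = -4042618 - (-20*(-6)*2 - 746*(411 - 475)) = -4042618 - (120*2 - 746*(-64)) = -4042618 - (240 + 47744) = -4042618 - 1*47984 = -4042618 - 47984 = -4090602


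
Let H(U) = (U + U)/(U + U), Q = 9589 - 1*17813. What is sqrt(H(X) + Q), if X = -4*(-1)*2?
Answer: I*sqrt(8223) ≈ 90.681*I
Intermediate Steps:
X = 8 (X = 4*2 = 8)
Q = -8224 (Q = 9589 - 17813 = -8224)
H(U) = 1 (H(U) = (2*U)/((2*U)) = (2*U)*(1/(2*U)) = 1)
sqrt(H(X) + Q) = sqrt(1 - 8224) = sqrt(-8223) = I*sqrt(8223)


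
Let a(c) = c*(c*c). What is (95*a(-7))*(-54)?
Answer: 1759590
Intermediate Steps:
a(c) = c**3 (a(c) = c*c**2 = c**3)
(95*a(-7))*(-54) = (95*(-7)**3)*(-54) = (95*(-343))*(-54) = -32585*(-54) = 1759590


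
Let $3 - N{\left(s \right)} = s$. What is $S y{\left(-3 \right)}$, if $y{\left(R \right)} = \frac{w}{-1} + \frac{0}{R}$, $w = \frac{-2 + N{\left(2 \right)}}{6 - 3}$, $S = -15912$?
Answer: $-5304$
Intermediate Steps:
$N{\left(s \right)} = 3 - s$
$w = - \frac{1}{3}$ ($w = \frac{-2 + \left(3 - 2\right)}{6 - 3} = \frac{-2 + \left(3 - 2\right)}{3} = \left(-2 + 1\right) \frac{1}{3} = \left(-1\right) \frac{1}{3} = - \frac{1}{3} \approx -0.33333$)
$y{\left(R \right)} = \frac{1}{3}$ ($y{\left(R \right)} = - \frac{1}{3 \left(-1\right)} + \frac{0}{R} = \left(- \frac{1}{3}\right) \left(-1\right) + 0 = \frac{1}{3} + 0 = \frac{1}{3}$)
$S y{\left(-3 \right)} = \left(-15912\right) \frac{1}{3} = -5304$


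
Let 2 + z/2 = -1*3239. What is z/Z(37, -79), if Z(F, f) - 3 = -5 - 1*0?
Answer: 3241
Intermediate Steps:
z = -6482 (z = -4 + 2*(-1*3239) = -4 + 2*(-3239) = -4 - 6478 = -6482)
Z(F, f) = -2 (Z(F, f) = 3 + (-5 - 1*0) = 3 + (-5 + 0) = 3 - 5 = -2)
z/Z(37, -79) = -6482/(-2) = -6482*(-1/2) = 3241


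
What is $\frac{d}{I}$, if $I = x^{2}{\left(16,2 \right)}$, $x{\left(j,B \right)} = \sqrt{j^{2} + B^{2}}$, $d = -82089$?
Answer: $- \frac{82089}{260} \approx -315.73$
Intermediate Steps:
$x{\left(j,B \right)} = \sqrt{B^{2} + j^{2}}$
$I = 260$ ($I = \left(\sqrt{2^{2} + 16^{2}}\right)^{2} = \left(\sqrt{4 + 256}\right)^{2} = \left(\sqrt{260}\right)^{2} = \left(2 \sqrt{65}\right)^{2} = 260$)
$\frac{d}{I} = - \frac{82089}{260}$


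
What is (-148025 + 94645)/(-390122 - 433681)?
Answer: 3140/48459 ≈ 0.064797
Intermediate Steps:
(-148025 + 94645)/(-390122 - 433681) = -53380/(-823803) = -53380*(-1/823803) = 3140/48459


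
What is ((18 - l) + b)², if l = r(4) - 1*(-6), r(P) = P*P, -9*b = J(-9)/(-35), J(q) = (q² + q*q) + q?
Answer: 15129/1225 ≈ 12.350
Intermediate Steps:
J(q) = q + 2*q² (J(q) = (q² + q²) + q = 2*q² + q = q + 2*q²)
b = 17/35 (b = -(-9*(1 + 2*(-9)))/(9*(-35)) = -(-9*(1 - 18))*(-1)/(9*35) = -(-9*(-17))*(-1)/(9*35) = -17*(-1)/35 = -⅑*(-153/35) = 17/35 ≈ 0.48571)
r(P) = P²
l = 22 (l = 4² - 1*(-6) = 16 + 6 = 22)
((18 - l) + b)² = ((18 - 1*22) + 17/35)² = ((18 - 22) + 17/35)² = (-4 + 17/35)² = (-123/35)² = 15129/1225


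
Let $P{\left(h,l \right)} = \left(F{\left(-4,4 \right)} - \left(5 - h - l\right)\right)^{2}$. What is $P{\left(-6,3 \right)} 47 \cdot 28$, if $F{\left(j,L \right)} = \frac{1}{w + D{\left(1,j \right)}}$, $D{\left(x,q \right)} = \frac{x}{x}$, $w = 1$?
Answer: $74025$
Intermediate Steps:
$D{\left(x,q \right)} = 1$
$F{\left(j,L \right)} = \frac{1}{2}$ ($F{\left(j,L \right)} = \frac{1}{1 + 1} = \frac{1}{2}$)
$P{\left(h,l \right)} = \left(- \frac{9}{2} + h + l\right)^{2}$ ($P{\left(h,l \right)} = \left(\frac{1}{2} - \left(5 - h - l\right)\right)^{2} = \left(\frac{1}{2} + \left(-5 + h + l\right)\right)^{2} = \left(- \frac{9}{2} + h + l\right)^{2}$)
$P{\left(-6,3 \right)} 47 \cdot 28 = \frac{\left(-9 + 2 \left(-6\right) + 2 \cdot 3\right)^{2}}{4} \cdot 47 \cdot 28 = \frac{\left(-9 - 12 + 6\right)^{2}}{4} \cdot 47 \cdot 28 = \frac{\left(-15\right)^{2}}{4} \cdot 47 \cdot 28 = \frac{1}{4} \cdot 225 \cdot 47 \cdot 28 = \frac{225}{4} \cdot 47 \cdot 28 = \frac{10575}{4} \cdot 28 = 74025$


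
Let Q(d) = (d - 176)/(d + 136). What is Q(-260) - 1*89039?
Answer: -2760100/31 ≈ -89036.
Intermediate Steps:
Q(d) = (-176 + d)/(136 + d)
Q(-260) - 1*89039 = (-176 - 260)/(136 - 260) - 1*89039 = -436/(-124) - 89039 = -1/124*(-436) - 89039 = 109/31 - 89039 = -2760100/31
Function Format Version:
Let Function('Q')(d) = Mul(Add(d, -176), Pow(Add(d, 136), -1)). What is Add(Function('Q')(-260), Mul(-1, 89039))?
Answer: Rational(-2760100, 31) ≈ -89036.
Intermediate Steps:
Function('Q')(d) = Mul(Pow(Add(136, d), -1), Add(-176, d)) (Function('Q')(d) = Mul(Add(-176, d), Pow(Add(136, d), -1)) = Mul(Pow(Add(136, d), -1), Add(-176, d)))
Add(Function('Q')(-260), Mul(-1, 89039)) = Add(Mul(Pow(Add(136, -260), -1), Add(-176, -260)), Mul(-1, 89039)) = Add(Mul(Pow(-124, -1), -436), -89039) = Add(Mul(Rational(-1, 124), -436), -89039) = Add(Rational(109, 31), -89039) = Rational(-2760100, 31)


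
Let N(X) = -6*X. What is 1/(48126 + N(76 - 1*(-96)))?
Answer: 1/47094 ≈ 2.1234e-5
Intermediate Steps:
1/(48126 + N(76 - 1*(-96))) = 1/(48126 - 6*(76 - 1*(-96))) = 1/(48126 - 6*(76 + 96)) = 1/(48126 - 6*172) = 1/(48126 - 1032) = 1/47094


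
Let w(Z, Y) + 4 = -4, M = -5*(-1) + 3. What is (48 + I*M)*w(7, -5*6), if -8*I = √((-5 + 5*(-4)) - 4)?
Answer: -384 + 8*I*√29 ≈ -384.0 + 43.081*I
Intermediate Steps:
M = 8 (M = 5 + 3 = 8)
w(Z, Y) = -8 (w(Z, Y) = -4 - 4 = -8)
I = -I*√29/8 (I = -√((-5 + 5*(-4)) - 4)/8 = -√((-5 - 20) - 4)/8 = -√(-25 - 4)/8 = -I*√29/8 ≈ -0.67315*I)
(48 + I*M)*w(7, -5*6) = (48 - I*√29/8*8)*(-8) = (48 - I*√29)*(-8) = -384 + 8*I*√29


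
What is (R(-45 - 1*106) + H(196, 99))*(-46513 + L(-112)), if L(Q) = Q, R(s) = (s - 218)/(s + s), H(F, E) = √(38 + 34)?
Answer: -17204625/302 - 279750*√2 ≈ -4.5260e+5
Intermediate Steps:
H(F, E) = 6*√2 (H(F, E) = √72 = 6*√2)
R(s) = (-218 + s)/(2*s) (R(s) = (-218 + s)/((2*s)) = (-218 + s)*(1/(2*s)) = (-218 + s)/(2*s))
(R(-45 - 1*106) + H(196, 99))*(-46513 + L(-112)) = ((-218 + (-45 - 1*106))/(2*(-45 - 1*106)) + 6*√2)*(-46513 - 112) = ((-218 + (-45 - 106))/(2*(-45 - 106)) + 6*√2)*(-46625) = ((½)*(-218 - 151)/(-151) + 6*√2)*(-46625) = ((½)*(-1/151)*(-369) + 6*√2)*(-46625) = (369/302 + 6*√2)*(-46625) = -17204625/302 - 279750*√2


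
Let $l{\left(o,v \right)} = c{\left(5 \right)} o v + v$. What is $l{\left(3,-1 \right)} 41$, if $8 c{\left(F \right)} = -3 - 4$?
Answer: $\frac{533}{8} \approx 66.625$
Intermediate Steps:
$c{\left(F \right)} = - \frac{7}{8}$ ($c{\left(F \right)} = \frac{-3 - 4}{8} = \frac{1}{8} \left(-7\right) = - \frac{7}{8}$)
$l{\left(o,v \right)} = v - \frac{7 o v}{8}$ ($l{\left(o,v \right)} = - \frac{7 o}{8} v + v = - \frac{7 o v}{8} + v = v - \frac{7 o v}{8}$)
$l{\left(3,-1 \right)} 41 = \frac{1}{8} \left(-1\right) \left(8 - 21\right) 41 = \frac{1}{8} \left(-1\right) \left(-13\right) 41 = \frac{13}{8} \cdot 41 = \frac{533}{8}$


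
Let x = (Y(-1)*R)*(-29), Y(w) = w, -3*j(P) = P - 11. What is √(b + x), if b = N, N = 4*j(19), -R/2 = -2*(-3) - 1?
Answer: I*√2706/3 ≈ 17.34*I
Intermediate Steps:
j(P) = 11/3 - P/3 (j(P) = -(P - 11)/3 = -(-11 + P)/3 = 11/3 - P/3)
R = -10 (R = -2*(-2*(-3) - 1) = -2*(6 - 1) = -2*5 = -10)
x = -290 (x = -1*(-10)*(-29) = 10*(-29) = -290)
N = -32/3 (N = 4*(11/3 - ⅓*19) = 4*(11/3 - 19/3) = 4*(-8/3) = -32/3 ≈ -10.667)
b = -32/3 ≈ -10.667
√(b + x) = √(-32/3 - 290) = √(-902/3) = I*√2706/3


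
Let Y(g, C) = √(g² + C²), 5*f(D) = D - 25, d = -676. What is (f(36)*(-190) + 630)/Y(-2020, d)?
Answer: 53*√283586/283586 ≈ 0.099525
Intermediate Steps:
f(D) = -5 + D/5 (f(D) = (D - 25)/5 = (-25 + D)/5 = -5 + D/5)
Y(g, C) = √(C² + g²)
(f(36)*(-190) + 630)/Y(-2020, d) = ((-5 + (⅕)*36)*(-190) + 630)/(√((-676)² + (-2020)²)) = ((-5 + 36/5)*(-190) + 630)/(√(456976 + 4080400)) = ((11/5)*(-190) + 630)/(√4537376) = (-418 + 630)/((4*√283586)) = 212*(√283586/1134344) = 53*√283586/283586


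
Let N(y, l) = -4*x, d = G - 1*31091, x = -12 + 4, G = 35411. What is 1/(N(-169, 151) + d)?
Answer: 1/4352 ≈ 0.00022978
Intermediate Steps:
x = -8
d = 4320 (d = 35411 - 1*31091 = 35411 - 31091 = 4320)
N(y, l) = 32 (N(y, l) = -4*(-8) = 32)
1/(N(-169, 151) + d) = 1/(32 + 4320) = 1/4352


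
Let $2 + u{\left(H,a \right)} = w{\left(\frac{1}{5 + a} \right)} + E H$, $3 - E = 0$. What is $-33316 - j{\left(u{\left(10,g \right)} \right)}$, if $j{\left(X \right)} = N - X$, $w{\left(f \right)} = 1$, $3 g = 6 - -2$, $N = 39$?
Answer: $-33326$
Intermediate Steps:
$E = 3$ ($E = 3 - 0 = 3 + 0 = 3$)
$g = \frac{8}{3}$ ($g = \frac{6 - -2}{3} = \frac{6 + 2}{3} = \frac{1}{3} \cdot 8 = \frac{8}{3} \approx 2.6667$)
$u{\left(H,a \right)} = -1 + 3 H$ ($u{\left(H,a \right)} = -2 + \left(1 + 3 H\right) = -1 + 3 H$)
$j{\left(X \right)} = 39 - X$
$-33316 - j{\left(u{\left(10,g \right)} \right)} = -33316 - \left(39 - \left(-1 + 3 \cdot 10\right)\right) = -33316 - \left(39 - \left(-1 + 30\right)\right) = -33316 - \left(39 - 29\right) = -33316 - 10 = -33326$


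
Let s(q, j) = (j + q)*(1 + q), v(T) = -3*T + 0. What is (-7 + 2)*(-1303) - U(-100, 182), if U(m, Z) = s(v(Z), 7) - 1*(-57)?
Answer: -287297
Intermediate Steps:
v(T) = -3*T
s(q, j) = (1 + q)*(j + q)
U(m, Z) = 64 - 24*Z + 9*Z² (U(m, Z) = (7 - 3*Z + (-3*Z)² + 7*(-3*Z)) - 1*(-57) = (7 - 3*Z + 9*Z² - 21*Z) + 57 = (7 - 24*Z + 9*Z²) + 57 = 64 - 24*Z + 9*Z²)
(-7 + 2)*(-1303) - U(-100, 182) = (-7 + 2)*(-1303) - (64 - 24*182 + 9*182²) = -5*(-1303) - (64 - 4368 + 9*33124) = 6515 - (64 - 4368 + 298116) = 6515 - 1*293812 = 6515 - 293812 = -287297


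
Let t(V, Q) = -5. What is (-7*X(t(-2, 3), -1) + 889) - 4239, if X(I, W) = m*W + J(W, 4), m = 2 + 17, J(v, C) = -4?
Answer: -3189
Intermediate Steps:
m = 19
X(I, W) = -4 + 19*W (X(I, W) = 19*W - 4 = -4 + 19*W)
(-7*X(t(-2, 3), -1) + 889) - 4239 = (-7*(-4 + 19*(-1)) + 889) - 4239 = (-7*(-4 - 19) + 889) - 4239 = (-7*(-23) + 889) - 4239 = (161 + 889) - 4239 = 1050 - 4239 = -3189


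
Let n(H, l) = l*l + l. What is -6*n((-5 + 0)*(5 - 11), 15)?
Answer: -1440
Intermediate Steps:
n(H, l) = l + l² (n(H, l) = l² + l = l + l²)
-6*n((-5 + 0)*(5 - 11), 15) = -90*(1 + 15) = -90*16 = -6*240 = -1440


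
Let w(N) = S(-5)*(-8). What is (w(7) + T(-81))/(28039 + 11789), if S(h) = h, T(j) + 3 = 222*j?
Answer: -17945/39828 ≈ -0.45056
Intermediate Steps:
T(j) = -3 + 222*j
w(N) = 40 (w(N) = -5*(-8) = 40)
(w(7) + T(-81))/(28039 + 11789) = (40 + (-3 + 222*(-81)))/(28039 + 11789) = (40 + (-3 - 17982))/39828 = (40 - 17985)*(1/39828) = -17945*1/39828 = -17945/39828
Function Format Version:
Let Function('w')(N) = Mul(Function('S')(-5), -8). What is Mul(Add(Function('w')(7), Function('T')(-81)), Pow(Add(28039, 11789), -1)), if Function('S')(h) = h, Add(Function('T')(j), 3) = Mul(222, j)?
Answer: Rational(-17945, 39828) ≈ -0.45056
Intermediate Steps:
Function('T')(j) = Add(-3, Mul(222, j))
Function('w')(N) = 40 (Function('w')(N) = Mul(-5, -8) = 40)
Mul(Add(Function('w')(7), Function('T')(-81)), Pow(Add(28039, 11789), -1)) = Mul(Add(40, Add(-3, Mul(222, -81))), Pow(Add(28039, 11789), -1)) = Mul(Add(40, Add(-3, -17982)), Pow(39828, -1)) = Mul(Add(40, -17985), Rational(1, 39828)) = Mul(-17945, Rational(1, 39828)) = Rational(-17945, 39828)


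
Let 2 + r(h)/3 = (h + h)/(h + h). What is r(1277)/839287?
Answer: -3/839287 ≈ -3.5745e-6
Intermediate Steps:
r(h) = -3 (r(h) = -6 + 3*((h + h)/(h + h)) = -6 + 3*((2*h)/((2*h))) = -6 + 3*((2*h)*(1/(2*h))) = -6 + 3*1 = -6 + 3 = -3)
r(1277)/839287 = -3/839287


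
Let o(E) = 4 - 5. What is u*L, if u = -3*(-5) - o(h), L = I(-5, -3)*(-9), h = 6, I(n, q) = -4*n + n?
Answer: -2160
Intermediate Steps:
I(n, q) = -3*n
o(E) = -1
L = -135 (L = -3*(-5)*(-9) = 15*(-9) = -135)
u = 16 (u = -3*(-5) - 1*(-1) = 15 + 1 = 16)
u*L = 16*(-135) = -2160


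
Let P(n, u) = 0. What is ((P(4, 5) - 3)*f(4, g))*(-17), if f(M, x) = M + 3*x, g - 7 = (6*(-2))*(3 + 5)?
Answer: -13413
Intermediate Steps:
g = -89 (g = 7 + (6*(-2))*(3 + 5) = 7 - 12*8 = 7 - 96 = -89)
((P(4, 5) - 3)*f(4, g))*(-17) = ((0 - 3)*(4 + 3*(-89)))*(-17) = -3*(4 - 267)*(-17) = -3*(-263)*(-17) = 789*(-17) = -13413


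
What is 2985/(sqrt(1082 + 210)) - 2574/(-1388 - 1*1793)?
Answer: 2574/3181 + 2985*sqrt(323)/646 ≈ 83.854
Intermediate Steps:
2985/(sqrt(1082 + 210)) - 2574/(-1388 - 1*1793) = 2985/(sqrt(1292)) - 2574/(-1388 - 1793) = 2985/((2*sqrt(323))) - 2574/(-3181) = 2985*(sqrt(323)/646) - 2574*(-1/3181) = 2985*sqrt(323)/646 + 2574/3181 = 2574/3181 + 2985*sqrt(323)/646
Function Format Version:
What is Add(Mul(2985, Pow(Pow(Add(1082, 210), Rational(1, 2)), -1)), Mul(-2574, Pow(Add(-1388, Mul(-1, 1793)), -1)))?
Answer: Add(Rational(2574, 3181), Mul(Rational(2985, 646), Pow(323, Rational(1, 2)))) ≈ 83.854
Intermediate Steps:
Add(Mul(2985, Pow(Pow(Add(1082, 210), Rational(1, 2)), -1)), Mul(-2574, Pow(Add(-1388, Mul(-1, 1793)), -1))) = Add(Mul(2985, Pow(Pow(1292, Rational(1, 2)), -1)), Mul(-2574, Pow(Add(-1388, -1793), -1))) = Add(Mul(2985, Pow(Mul(2, Pow(323, Rational(1, 2))), -1)), Mul(-2574, Pow(-3181, -1))) = Add(Mul(2985, Mul(Rational(1, 646), Pow(323, Rational(1, 2)))), Mul(-2574, Rational(-1, 3181))) = Add(Mul(Rational(2985, 646), Pow(323, Rational(1, 2))), Rational(2574, 3181)) = Add(Rational(2574, 3181), Mul(Rational(2985, 646), Pow(323, Rational(1, 2))))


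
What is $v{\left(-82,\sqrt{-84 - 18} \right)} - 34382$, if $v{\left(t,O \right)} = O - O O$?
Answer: $-34280 + i \sqrt{102} \approx -34280.0 + 10.1 i$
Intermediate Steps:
$v{\left(t,O \right)} = O - O^{2}$
$v{\left(-82,\sqrt{-84 - 18} \right)} - 34382 = \sqrt{-84 - 18} \left(1 - \sqrt{-84 - 18}\right) - 34382 = \sqrt{-102} \left(1 - \sqrt{-102}\right) - 34382 = i \sqrt{102} \left(1 - i \sqrt{102}\right) - 34382 = -34382 + i \sqrt{102} \left(1 - i \sqrt{102}\right)$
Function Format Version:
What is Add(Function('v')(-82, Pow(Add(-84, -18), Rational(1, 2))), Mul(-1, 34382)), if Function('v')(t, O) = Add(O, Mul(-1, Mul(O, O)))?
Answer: Add(-34280, Mul(I, Pow(102, Rational(1, 2)))) ≈ Add(-34280., Mul(10.100, I))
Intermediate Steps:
Function('v')(t, O) = Add(O, Mul(-1, Pow(O, 2)))
Add(Function('v')(-82, Pow(Add(-84, -18), Rational(1, 2))), Mul(-1, 34382)) = Add(Mul(Pow(Add(-84, -18), Rational(1, 2)), Add(1, Mul(-1, Pow(Add(-84, -18), Rational(1, 2))))), Mul(-1, 34382)) = Add(Mul(Pow(-102, Rational(1, 2)), Add(1, Mul(-1, Pow(-102, Rational(1, 2))))), -34382) = Add(Mul(Mul(I, Pow(102, Rational(1, 2))), Add(1, Mul(-1, Mul(I, Pow(102, Rational(1, 2)))))), -34382) = Add(Mul(Mul(I, Pow(102, Rational(1, 2))), Add(1, Mul(-1, I, Pow(102, Rational(1, 2))))), -34382) = Add(Mul(I, Pow(102, Rational(1, 2)), Add(1, Mul(-1, I, Pow(102, Rational(1, 2))))), -34382) = Add(-34382, Mul(I, Pow(102, Rational(1, 2)), Add(1, Mul(-1, I, Pow(102, Rational(1, 2))))))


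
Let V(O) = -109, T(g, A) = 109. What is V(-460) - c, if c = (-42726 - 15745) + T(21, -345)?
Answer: 58253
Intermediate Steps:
c = -58362 (c = (-42726 - 15745) + 109 = -58471 + 109 = -58362)
V(-460) - c = -109 - 1*(-58362) = -109 + 58362 = 58253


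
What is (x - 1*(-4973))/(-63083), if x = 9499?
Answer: -14472/63083 ≈ -0.22941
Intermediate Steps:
(x - 1*(-4973))/(-63083) = (9499 - 1*(-4973))/(-63083) = (9499 + 4973)*(-1/63083) = 14472*(-1/63083) = -14472/63083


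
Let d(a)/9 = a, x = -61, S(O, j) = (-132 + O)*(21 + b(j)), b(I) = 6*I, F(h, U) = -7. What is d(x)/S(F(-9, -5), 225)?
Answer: 183/63523 ≈ 0.0028808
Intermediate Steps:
S(O, j) = (-132 + O)*(21 + 6*j)
d(a) = 9*a
d(x)/S(F(-9, -5), 225) = (9*(-61))/(-2772 - 792*225 + 21*(-7) + 6*(-7)*225) = -549/(-2772 - 178200 - 147 - 9450) = -549/(-190569) = -549*(-1/190569) = 183/63523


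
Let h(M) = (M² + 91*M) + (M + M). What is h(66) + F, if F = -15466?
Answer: -4972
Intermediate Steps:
h(M) = M² + 93*M (h(M) = (M² + 91*M) + 2*M = M² + 93*M)
h(66) + F = 66*(93 + 66) - 15466 = 66*159 - 15466 = 10494 - 15466 = -4972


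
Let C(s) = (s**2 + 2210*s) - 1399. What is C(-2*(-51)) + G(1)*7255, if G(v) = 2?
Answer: 248935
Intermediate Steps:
C(s) = -1399 + s**2 + 2210*s
C(-2*(-51)) + G(1)*7255 = (-1399 + (-2*(-51))**2 + 2210*(-2*(-51))) + 2*7255 = (-1399 + 102**2 + 2210*102) + 14510 = (-1399 + 10404 + 225420) + 14510 = 234425 + 14510 = 248935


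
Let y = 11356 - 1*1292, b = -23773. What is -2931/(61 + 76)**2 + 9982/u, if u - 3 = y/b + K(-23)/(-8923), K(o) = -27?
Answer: 19870374853539983/5135388304742 ≈ 3869.3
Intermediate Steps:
y = 10064 (y = 11356 - 1292 = 10064)
u = 547220236/212126479 (u = 3 + (10064/(-23773) - 27/(-8923)) = 3 + (10064*(-1/23773) - 27*(-1/8923)) = 3 + (-10064/23773 + 27/8923) = 3 - 89159201/212126479 = 547220236/212126479 ≈ 2.5797)
-2931/(61 + 76)**2 + 9982/u = -2931/(61 + 76)**2 + 9982/(547220236/212126479) = -2931/(137**2) + 9982*(212126479/547220236) = -2931/18769 + 1058723256689/273610118 = 19870374853539983/5135388304742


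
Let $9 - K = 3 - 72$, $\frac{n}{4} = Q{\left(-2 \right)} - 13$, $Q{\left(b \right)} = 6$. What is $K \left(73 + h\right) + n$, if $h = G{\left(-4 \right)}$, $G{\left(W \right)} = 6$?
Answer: $6134$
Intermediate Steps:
$h = 6$
$n = -28$ ($n = 4 \left(6 - 13\right) = 4 \left(-7\right) = -28$)
$K = 78$ ($K = 9 - \left(3 - 72\right) = 9 - -69 = 9 + 69 = 78$)
$K \left(73 + h\right) + n = 78 \left(73 + 6\right) - 28 = 78 \cdot 79 - 28 = 6162 - 28 = 6134$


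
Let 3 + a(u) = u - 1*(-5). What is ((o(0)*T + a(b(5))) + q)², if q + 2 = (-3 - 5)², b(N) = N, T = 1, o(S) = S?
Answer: 4761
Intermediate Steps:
a(u) = 2 + u (a(u) = -3 + (u - 1*(-5)) = -3 + (u + 5) = -3 + (5 + u) = 2 + u)
q = 62 (q = -2 + (-3 - 5)² = -2 + (-8)² = -2 + 64 = 62)
((o(0)*T + a(b(5))) + q)² = ((0*1 + (2 + 5)) + 62)² = ((0 + 7) + 62)² = (7 + 62)² = 69² = 4761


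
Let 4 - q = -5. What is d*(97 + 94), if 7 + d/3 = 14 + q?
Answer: 9168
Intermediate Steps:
q = 9 (q = 4 - 1*(-5) = 4 + 5 = 9)
d = 48 (d = -21 + 3*(14 + 9) = -21 + 3*23 = -21 + 69 = 48)
d*(97 + 94) = 48*(97 + 94) = 48*191 = 9168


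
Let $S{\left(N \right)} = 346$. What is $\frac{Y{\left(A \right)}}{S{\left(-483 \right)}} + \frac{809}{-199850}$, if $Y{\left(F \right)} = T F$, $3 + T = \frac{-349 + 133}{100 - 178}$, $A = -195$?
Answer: $\frac{2178334}{17287025} \approx 0.12601$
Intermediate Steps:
$T = - \frac{3}{13}$ ($T = -3 + \frac{-349 + 133}{100 - 178} = -3 - \frac{216}{-78} = -3 - - \frac{36}{13} = -3 + \frac{36}{13} = - \frac{3}{13} \approx -0.23077$)
$Y{\left(F \right)} = - \frac{3 F}{13}$
$\frac{Y{\left(A \right)}}{S{\left(-483 \right)}} + \frac{809}{-199850} = \frac{\left(- \frac{3}{13}\right) \left(-195\right)}{346} + \frac{809}{-199850} = 45 \cdot \frac{1}{346} + 809 \left(- \frac{1}{199850}\right) = \frac{45}{346} - \frac{809}{199850} = \frac{2178334}{17287025}$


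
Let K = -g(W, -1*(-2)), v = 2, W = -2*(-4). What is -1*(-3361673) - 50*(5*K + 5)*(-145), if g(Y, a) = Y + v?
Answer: 3035423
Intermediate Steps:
W = 8
g(Y, a) = 2 + Y (g(Y, a) = Y + 2 = 2 + Y)
K = -10 (K = -(2 + 8) = -1*10 = -10)
-1*(-3361673) - 50*(5*K + 5)*(-145) = -1*(-3361673) - 50*(5*(-10) + 5)*(-145) = 3361673 - 50*(-50 + 5)*(-145) = 3361673 - 50*(-45)*(-145) = 3361673 - (-2250)*(-145) = 3361673 - 1*326250 = 3361673 - 326250 = 3035423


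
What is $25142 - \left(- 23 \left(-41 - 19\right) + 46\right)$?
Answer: $23716$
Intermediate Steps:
$25142 - \left(- 23 \left(-41 - 19\right) + 46\right) = 25142 - \left(\left(-23\right) \left(-60\right) + 46\right) = 25142 - \left(1380 + 46\right) = 25142 - 1426 = 23716$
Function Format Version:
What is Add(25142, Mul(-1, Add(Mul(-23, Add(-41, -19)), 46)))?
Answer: 23716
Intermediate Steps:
Add(25142, Mul(-1, Add(Mul(-23, Add(-41, -19)), 46))) = Add(25142, Mul(-1, Add(Mul(-23, -60), 46))) = Add(25142, Mul(-1, Add(1380, 46))) = Add(25142, Mul(-1, 1426)) = Add(25142, -1426) = 23716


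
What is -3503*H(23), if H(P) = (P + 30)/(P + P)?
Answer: -185659/46 ≈ -4036.1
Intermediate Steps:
H(P) = (30 + P)/(2*P) (H(P) = (30 + P)/((2*P)) = (30 + P)*(1/(2*P)) = (30 + P)/(2*P))
-3503*H(23) = -3503*(30 + 23)/(2*23) = -3503*53/(2*23) = -3503*53/46 = -185659/46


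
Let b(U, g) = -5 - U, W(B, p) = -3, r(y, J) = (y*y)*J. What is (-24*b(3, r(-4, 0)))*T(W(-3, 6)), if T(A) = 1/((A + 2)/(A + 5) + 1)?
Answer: 384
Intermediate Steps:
r(y, J) = J*y² (r(y, J) = y²*J = J*y²)
T(A) = 1/(1 + (2 + A)/(5 + A)) (T(A) = 1/((2 + A)/(5 + A) + 1) = 1/(1 + (2 + A)/(5 + A)))
(-24*b(3, r(-4, 0)))*T(W(-3, 6)) = (-24*(-5 - 1*3))*((5 - 3)/(7 + 2*(-3))) = (-24*(-5 - 3))*(2/(7 - 6)) = (-24*(-8))*(2/1) = 192*(1*2) = 192*2 = 384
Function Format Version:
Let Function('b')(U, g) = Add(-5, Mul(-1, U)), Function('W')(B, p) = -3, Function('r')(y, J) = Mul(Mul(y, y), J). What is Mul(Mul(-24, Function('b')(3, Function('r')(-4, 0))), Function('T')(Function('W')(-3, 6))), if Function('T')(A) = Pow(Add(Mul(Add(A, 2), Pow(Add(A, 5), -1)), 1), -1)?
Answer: 384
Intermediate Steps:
Function('r')(y, J) = Mul(J, Pow(y, 2)) (Function('r')(y, J) = Mul(Pow(y, 2), J) = Mul(J, Pow(y, 2)))
Function('T')(A) = Pow(Add(1, Mul(Pow(Add(5, A), -1), Add(2, A))), -1) (Function('T')(A) = Pow(Add(Mul(Add(2, A), Pow(Add(5, A), -1)), 1), -1) = Pow(Add(Mul(Pow(Add(5, A), -1), Add(2, A)), 1), -1) = Pow(Add(1, Mul(Pow(Add(5, A), -1), Add(2, A))), -1))
Mul(Mul(-24, Function('b')(3, Function('r')(-4, 0))), Function('T')(Function('W')(-3, 6))) = Mul(Mul(-24, Add(-5, Mul(-1, 3))), Mul(Pow(Add(7, Mul(2, -3)), -1), Add(5, -3))) = Mul(Mul(-24, Add(-5, -3)), Mul(Pow(Add(7, -6), -1), 2)) = Mul(Mul(-24, -8), Mul(Pow(1, -1), 2)) = Mul(192, Mul(1, 2)) = Mul(192, 2) = 384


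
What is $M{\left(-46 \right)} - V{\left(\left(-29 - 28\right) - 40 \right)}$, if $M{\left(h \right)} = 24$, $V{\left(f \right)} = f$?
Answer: $121$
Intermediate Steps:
$M{\left(-46 \right)} - V{\left(\left(-29 - 28\right) - 40 \right)} = 24 - \left(\left(-29 - 28\right) - 40\right) = 24 - \left(-57 - 40\right) = 24 - -97 = 24 + 97 = 121$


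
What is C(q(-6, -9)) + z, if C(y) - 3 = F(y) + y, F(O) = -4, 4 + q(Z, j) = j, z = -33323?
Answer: -33337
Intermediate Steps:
q(Z, j) = -4 + j
C(y) = -1 + y (C(y) = 3 + (-4 + y) = -1 + y)
C(q(-6, -9)) + z = (-1 + (-4 - 9)) - 33323 = (-1 - 13) - 33323 = -14 - 33323 = -33337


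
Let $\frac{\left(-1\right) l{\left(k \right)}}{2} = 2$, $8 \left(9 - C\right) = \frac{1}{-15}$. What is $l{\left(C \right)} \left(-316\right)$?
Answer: $1264$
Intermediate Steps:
$C = \frac{1081}{120}$ ($C = 9 - \frac{1}{8 \left(-15\right)} = 9 - - \frac{1}{120} = 9 + \frac{1}{120} = \frac{1081}{120} \approx 9.0083$)
$l{\left(k \right)} = -4$ ($l{\left(k \right)} = \left(-2\right) 2 = -4$)
$l{\left(C \right)} \left(-316\right) = \left(-4\right) \left(-316\right) = 1264$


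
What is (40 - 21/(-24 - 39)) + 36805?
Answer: 110536/3 ≈ 36845.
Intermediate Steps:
(40 - 21/(-24 - 39)) + 36805 = (40 - 21/(-63)) + 36805 = (40 - 21*(-1/63)) + 36805 = (40 + ⅓) + 36805 = 121/3 + 36805 = 110536/3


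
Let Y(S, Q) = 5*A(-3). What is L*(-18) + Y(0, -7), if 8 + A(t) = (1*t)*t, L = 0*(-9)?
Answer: 5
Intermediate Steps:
L = 0
A(t) = -8 + t**2 (A(t) = -8 + (1*t)*t = -8 + t*t = -8 + t**2)
Y(S, Q) = 5 (Y(S, Q) = 5*(-8 + (-3)**2) = 5*(-8 + 9) = 5*1 = 5)
L*(-18) + Y(0, -7) = 0*(-18) + 5 = 0 + 5 = 5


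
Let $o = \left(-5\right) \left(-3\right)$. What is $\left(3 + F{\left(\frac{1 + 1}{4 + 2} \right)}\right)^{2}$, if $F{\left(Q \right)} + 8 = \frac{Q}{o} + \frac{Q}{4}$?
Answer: $\frac{776161}{32400} \approx 23.956$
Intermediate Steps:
$o = 15$
$F{\left(Q \right)} = -8 + \frac{19 Q}{60}$ ($F{\left(Q \right)} = -8 + \left(\frac{Q}{15} + \frac{Q}{4}\right) = -8 + \frac{19 Q}{60}$)
$\left(3 + F{\left(\frac{1 + 1}{4 + 2} \right)}\right)^{2} = \left(3 - \left(8 - \frac{19 \frac{1 + 1}{4 + 2}}{60}\right)\right)^{2} = \left(3 - \left(8 - \frac{19 \cdot \frac{2}{6}}{60}\right)\right)^{2} = \left(3 - \left(8 - \frac{19 \cdot 2 \cdot \frac{1}{6}}{60}\right)\right)^{2} = \left(3 + \left(-8 + \frac{19}{60} \cdot \frac{1}{3}\right)\right)^{2} = \left(3 + \left(-8 + \frac{19}{180}\right)\right)^{2} = \left(3 - \frac{1421}{180}\right)^{2} = \left(- \frac{881}{180}\right)^{2} = \frac{776161}{32400}$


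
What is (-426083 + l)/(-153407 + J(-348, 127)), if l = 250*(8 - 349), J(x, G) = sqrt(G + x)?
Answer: 78442061531/23533707870 + 511333*I*sqrt(221)/23533707870 ≈ 3.3332 + 0.00032301*I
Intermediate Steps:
l = -85250 (l = 250*(-341) = -85250)
(-426083 + l)/(-153407 + J(-348, 127)) = (-426083 - 85250)/(-153407 + sqrt(127 - 348)) = -511333/(-153407 + sqrt(-221)) = -511333/(-153407 + I*sqrt(221))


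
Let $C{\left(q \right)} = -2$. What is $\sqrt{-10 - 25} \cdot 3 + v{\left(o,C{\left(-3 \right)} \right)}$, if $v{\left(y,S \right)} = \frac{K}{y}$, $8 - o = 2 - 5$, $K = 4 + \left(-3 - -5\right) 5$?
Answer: $\frac{14}{11} + 3 i \sqrt{35} \approx 1.2727 + 17.748 i$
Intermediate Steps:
$K = 14$ ($K = 4 + \left(-3 + 5\right) 5 = 4 + 2 \cdot 5 = 4 + 10 = 14$)
$o = 11$ ($o = 8 - \left(2 - 5\right) = 8 - -3 = 8 + 3 = 11$)
$v{\left(y,S \right)} = \frac{14}{y}$
$\sqrt{-10 - 25} \cdot 3 + v{\left(o,C{\left(-3 \right)} \right)} = \sqrt{-10 - 25} \cdot 3 + \frac{14}{11} = \sqrt{-35} \cdot 3 + 14 \cdot \frac{1}{11} = i \sqrt{35} \cdot 3 + \frac{14}{11} = 3 i \sqrt{35} + \frac{14}{11} = \frac{14}{11} + 3 i \sqrt{35}$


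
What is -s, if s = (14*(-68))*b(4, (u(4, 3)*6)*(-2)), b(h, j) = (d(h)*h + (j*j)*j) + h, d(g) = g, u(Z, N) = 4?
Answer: -105264544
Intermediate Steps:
b(h, j) = h + h² + j³ (b(h, j) = (h*h + (j*j)*j) + h = (h² + j²*j) + h = (h² + j³) + h = h + h² + j³)
s = 105264544 (s = (14*(-68))*(4 + 4² + ((4*6)*(-2))³) = -952*(4 + 16 + (24*(-2))³) = -952*(4 + 16 + (-48)³) = -952*(4 + 16 - 110592) = -952*(-110572) = 105264544)
-s = -1*105264544 = -105264544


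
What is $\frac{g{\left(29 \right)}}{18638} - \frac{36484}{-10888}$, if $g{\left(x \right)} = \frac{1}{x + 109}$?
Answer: $\frac{11729808023}{3500551884} \approx 3.3508$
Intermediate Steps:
$g{\left(x \right)} = \frac{1}{109 + x}$
$\frac{g{\left(29 \right)}}{18638} - \frac{36484}{-10888} = \frac{1}{\left(109 + 29\right) 18638} - \frac{36484}{-10888} = \frac{1}{138} \cdot \frac{1}{18638} - - \frac{9121}{2722} = \frac{1}{138} \cdot \frac{1}{18638} + \frac{9121}{2722} = \frac{1}{2572044} + \frac{9121}{2722} = \frac{11729808023}{3500551884}$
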